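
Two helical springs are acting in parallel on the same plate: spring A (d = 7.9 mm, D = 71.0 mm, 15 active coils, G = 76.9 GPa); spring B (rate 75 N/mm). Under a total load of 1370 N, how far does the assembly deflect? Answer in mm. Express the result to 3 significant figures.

k_A = Gd⁴/(8D³N_a) = (76.9×10³)(7.9⁴)/(8·71.0³·15) = 6.9739 N/mm
Parallel: k_eq = 6.9739 + 75 = 81.974 N/mm
δ = F/k_eq = 1370/81.974 = 16.713 mm

16.7 mm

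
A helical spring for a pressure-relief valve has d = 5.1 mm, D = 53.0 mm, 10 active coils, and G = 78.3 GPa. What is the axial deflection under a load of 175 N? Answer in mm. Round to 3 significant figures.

39.3 mm

k = Gd⁴/(8D³N_a) = (78.3×10³)(5.1⁴)/(8·53.0³·10) = 4.4476 N/mm
δ = F/k = 175 / 4.4476 = 39.347 mm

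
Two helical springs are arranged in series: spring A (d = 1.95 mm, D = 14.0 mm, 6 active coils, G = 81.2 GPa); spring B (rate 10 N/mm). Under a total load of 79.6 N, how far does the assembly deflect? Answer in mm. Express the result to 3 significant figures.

k_A = Gd⁴/(8D³N_a) = (81.2×10³)(1.95⁴)/(8·14.0³·6) = 8.9139 N/mm
Series: 1/k_eq = 1/8.9139 + 1/10 = 0.21218; k_eq = 4.7129 N/mm
δ = F/k_eq = 79.6/4.7129 = 16.89 mm

16.9 mm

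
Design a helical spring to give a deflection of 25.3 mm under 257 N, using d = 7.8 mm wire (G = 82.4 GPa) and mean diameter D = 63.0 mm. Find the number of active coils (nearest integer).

15

Required rate k = F/δ = 257/25.3 = 10.158 N/mm
N_a = Gd⁴/(8D³k) = (82.4×10³ × 7.8⁴)/(8 × 63.0³ × 10.158)
    = 3.05004e+08 / 2.032e+07 = 15.01 → 15 coils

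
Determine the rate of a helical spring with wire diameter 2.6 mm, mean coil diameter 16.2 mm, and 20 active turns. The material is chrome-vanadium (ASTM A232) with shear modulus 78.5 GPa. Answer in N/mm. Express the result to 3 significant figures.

k = Gd⁴/(8D³N_a) = (78.5×10³ × 2.6⁴) / (8 × 16.2³ × 20)
  = 3.58726e+06 / 680244 = 5.2735 N/mm

5.27 N/mm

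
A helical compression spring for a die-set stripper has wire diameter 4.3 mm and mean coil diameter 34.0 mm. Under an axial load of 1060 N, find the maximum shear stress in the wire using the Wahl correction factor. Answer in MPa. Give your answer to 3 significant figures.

1370 MPa

Spring index C = D/d = 34.0/4.3 = 7.9070
K_W = (4C−1)/(4C−4) + 0.615/C = 30.628/27.628 + 0.0778 = 1.1864
τ₀ = 8FD/(πd³) = 8·1060·34.0/(π·4.3³) = 288320/249.78 = 1154.3 MPa
τ_max = K·τ₀ = 1.1864 × 1154.3 = 1369.4 MPa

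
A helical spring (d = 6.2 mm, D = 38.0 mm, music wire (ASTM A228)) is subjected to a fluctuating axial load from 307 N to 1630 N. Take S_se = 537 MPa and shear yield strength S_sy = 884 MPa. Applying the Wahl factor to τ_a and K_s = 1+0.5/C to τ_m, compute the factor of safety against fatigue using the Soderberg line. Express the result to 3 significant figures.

C = D/d = 38.0/6.2 = 6.1290; K_W = (4C−1)/(4C−4)+0.615/C = 1.2466; K_s = 1+0.5/C = 1.0816
F_a = (F_max−F_min)/2 = 661.5 N; F_m = (F_max+F_min)/2 = 968.5 N
τ_a = K_W·8F_aD/(πd³) = 1.2466 × 268.58 = 334.81 MPa
τ_m = K_s·8F_mD/(πd³) = 1.0816 × 393.23 = 425.31 MPa
Soderberg: 1/n_f = τ_a/S_se + τ_m/S_sy = 334.81/537 + 425.31/884 = 0.62348 + 0.48112 = 1.1046
n_f = 1/1.1046 = 0.9053

0.905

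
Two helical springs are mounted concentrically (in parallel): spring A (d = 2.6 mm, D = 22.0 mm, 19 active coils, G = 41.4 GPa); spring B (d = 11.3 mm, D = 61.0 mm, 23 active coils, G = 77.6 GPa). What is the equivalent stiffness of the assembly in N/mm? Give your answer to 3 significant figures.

k_A = Gd⁴/(8D³N_a) = (41.4×10³)(2.6⁴)/(8·22.0³·19) = 1.1689 N/mm
k_B = Gd⁴/(8D³N_a) = (77.6×10³)(11.3⁴)/(8·61.0³·23) = 30.295 N/mm
Parallel: k_eq = 1.1689 + 30.295 = 31.464 N/mm

31.5 N/mm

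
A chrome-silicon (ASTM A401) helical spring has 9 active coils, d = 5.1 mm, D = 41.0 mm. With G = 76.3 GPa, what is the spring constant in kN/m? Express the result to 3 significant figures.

10.4 kN/m

k = Gd⁴/(8D³N_a) = (76.3×10³ × 5.1⁴) / (8 × 41.0³ × 9)
  = 5.16185e+07 / 4.96231e+06 = 10.402 N/mm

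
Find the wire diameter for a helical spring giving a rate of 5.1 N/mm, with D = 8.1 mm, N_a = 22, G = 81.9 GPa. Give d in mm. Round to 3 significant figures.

d = (8D³N_a·k / G)^(1/4) = (8·8.1³·22·5.1 / (81.9×10³))^0.25
  = (5.8244)^0.25 = 1.5535 mm

1.55 mm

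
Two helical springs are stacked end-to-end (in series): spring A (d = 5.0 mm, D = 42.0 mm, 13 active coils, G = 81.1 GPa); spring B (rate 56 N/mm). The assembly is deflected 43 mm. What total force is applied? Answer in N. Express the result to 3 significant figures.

253 N

k_A = Gd⁴/(8D³N_a) = (81.1×10³)(5.0⁴)/(8·42.0³·13) = 6.5784 N/mm
Series: 1/k_eq = 1/6.5784 + 1/56 = 0.16987; k_eq = 5.8869 N/mm
F = k_eq·δ = 5.8869·43 = 253.13 N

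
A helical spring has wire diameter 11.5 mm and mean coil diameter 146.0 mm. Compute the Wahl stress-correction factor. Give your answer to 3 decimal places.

1.113

C = D/d = 146.0/11.5 = 12.6957
K_W = (4C−1)/(4C−4) + 0.615/C = 49.783/46.783 + 0.0484 = 1.1126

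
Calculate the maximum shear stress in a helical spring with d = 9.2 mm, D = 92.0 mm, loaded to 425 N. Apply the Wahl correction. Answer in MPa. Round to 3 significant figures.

Spring index C = D/d = 92.0/9.2 = 10.0000
K_W = (4C−1)/(4C−4) + 0.615/C = 39.000/36.000 + 0.0615 = 1.1448
τ₀ = 8FD/(πd³) = 8·425·92.0/(π·9.2³) = 312800/2446.3 = 127.87 MPa
τ_max = K·τ₀ = 1.1448 × 127.87 = 146.38 MPa

146 MPa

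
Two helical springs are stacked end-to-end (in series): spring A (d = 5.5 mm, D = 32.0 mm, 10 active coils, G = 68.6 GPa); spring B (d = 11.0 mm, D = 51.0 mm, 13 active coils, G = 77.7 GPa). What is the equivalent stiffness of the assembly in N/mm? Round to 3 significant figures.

k_A = Gd⁴/(8D³N_a) = (68.6×10³)(5.5⁴)/(8·32.0³·10) = 23.946 N/mm
k_B = Gd⁴/(8D³N_a) = (77.7×10³)(11.0⁴)/(8·51.0³·13) = 82.461 N/mm
Series: 1/k_eq = 1/23.946 + 1/82.461 = 0.053887; k_eq = 18.557 N/mm

18.6 N/mm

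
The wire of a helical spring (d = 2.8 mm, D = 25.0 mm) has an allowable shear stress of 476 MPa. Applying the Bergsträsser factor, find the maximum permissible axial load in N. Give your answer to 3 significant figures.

142 N

C = D/d = 25.0/2.8 = 8.9286
K_B = (4C+2)/(4C−3) = 37.714/32.714 = 1.1528
τ_max = K·8FD/(πd³) → F_max = τ_allow·πd³/(8DK)
F_max = 476·π·2.8³/(8·25.0·1.1528) = 32827/230.57 = 142.37 N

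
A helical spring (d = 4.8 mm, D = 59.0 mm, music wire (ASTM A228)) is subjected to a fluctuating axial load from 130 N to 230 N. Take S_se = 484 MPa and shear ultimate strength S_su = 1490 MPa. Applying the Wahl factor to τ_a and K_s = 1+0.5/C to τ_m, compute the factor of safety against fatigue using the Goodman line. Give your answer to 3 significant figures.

3.05

C = D/d = 59.0/4.8 = 12.2917; K_W = (4C−1)/(4C−4)+0.615/C = 1.1165; K_s = 1+0.5/C = 1.0407
F_a = (F_max−F_min)/2 = 50 N; F_m = (F_max+F_min)/2 = 180 N
τ_a = K_W·8F_aD/(πd³) = 1.1165 × 67.926 = 75.837 MPa
τ_m = K_s·8F_mD/(πd³) = 1.0407 × 244.53 = 254.48 MPa
Goodman: 1/n_f = τ_a/S_se + τ_m/S_su = 75.837/484 + 254.48/1490 = 0.15669 + 0.17079 = 0.32748
n_f = 1/0.32748 = 3.054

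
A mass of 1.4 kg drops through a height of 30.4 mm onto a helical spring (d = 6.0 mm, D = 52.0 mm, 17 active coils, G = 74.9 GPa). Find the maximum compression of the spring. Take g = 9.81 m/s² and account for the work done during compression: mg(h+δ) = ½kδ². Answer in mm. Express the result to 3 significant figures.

k = Gd⁴/(8D³N_a) = (74.9×10³)(6.0⁴)/(8·52.0³·17) = 5.0762 N/mm
W = mg = 1.4 × 9.81 = 13.734 N
½kδ² − Wδ − Wh = 0 → δ = (W + √(W² + 2kWh))/k
δ = (13.734 + √(188.62 + 4238.76))/5.0762 = (13.734 + 66.539)/5.0762 = 15.814 mm

15.8 mm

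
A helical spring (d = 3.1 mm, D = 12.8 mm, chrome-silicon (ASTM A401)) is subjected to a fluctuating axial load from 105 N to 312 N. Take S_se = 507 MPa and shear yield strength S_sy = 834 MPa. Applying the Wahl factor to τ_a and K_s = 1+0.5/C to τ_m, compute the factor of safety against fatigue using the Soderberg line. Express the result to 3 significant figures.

C = D/d = 12.8/3.1 = 4.1290; K_W = (4C−1)/(4C−4)+0.615/C = 1.3886; K_s = 1+0.5/C = 1.1211
F_a = (F_max−F_min)/2 = 103.5 N; F_m = (F_max+F_min)/2 = 208.5 N
τ_a = K_W·8F_aD/(πd³) = 1.3886 × 113.24 = 157.25 MPa
τ_m = K_s·8F_mD/(πd³) = 1.1211 × 228.12 = 255.75 MPa
Soderberg: 1/n_f = τ_a/S_se + τ_m/S_sy = 157.25/507 + 255.75/834 = 0.31016 + 0.30665 = 0.61681
n_f = 1/0.61681 = 1.621

1.62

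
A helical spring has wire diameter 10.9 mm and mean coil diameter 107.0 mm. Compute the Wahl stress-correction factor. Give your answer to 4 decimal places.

C = D/d = 107.0/10.9 = 9.8165
K_W = (4C−1)/(4C−4) + 0.615/C = 38.266/35.266 + 0.0626 = 1.1477

1.1477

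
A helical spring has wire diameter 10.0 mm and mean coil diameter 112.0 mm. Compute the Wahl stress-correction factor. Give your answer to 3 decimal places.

C = D/d = 112.0/10.0 = 11.2000
K_W = (4C−1)/(4C−4) + 0.615/C = 43.800/40.800 + 0.0549 = 1.1284

1.128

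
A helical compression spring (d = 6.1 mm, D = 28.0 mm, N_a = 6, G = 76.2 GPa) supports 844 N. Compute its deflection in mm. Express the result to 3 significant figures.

8.43 mm

k = Gd⁴/(8D³N_a) = (76.2×10³)(6.1⁴)/(8·28.0³·6) = 100.13 N/mm
δ = F/k = 844 / 100.13 = 8.4291 mm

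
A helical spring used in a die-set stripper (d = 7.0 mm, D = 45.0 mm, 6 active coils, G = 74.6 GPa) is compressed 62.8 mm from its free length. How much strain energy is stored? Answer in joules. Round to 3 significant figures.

80.7 J

k = Gd⁴/(8D³N_a) = (74.6×10³)(7.0⁴)/(8·45.0³·6) = 40.95 N/mm
U = ½kδ² = 0.5 × 40.95 × 62.8² = 80750 N·mm = 80.75 J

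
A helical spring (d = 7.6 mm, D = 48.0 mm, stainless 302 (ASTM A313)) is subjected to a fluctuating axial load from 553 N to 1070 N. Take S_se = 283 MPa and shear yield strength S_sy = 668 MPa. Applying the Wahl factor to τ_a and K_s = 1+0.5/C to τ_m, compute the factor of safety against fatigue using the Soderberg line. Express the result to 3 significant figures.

C = D/d = 48.0/7.6 = 6.3158; K_W = (4C−1)/(4C−4)+0.615/C = 1.2385; K_s = 1+0.5/C = 1.0792
F_a = (F_max−F_min)/2 = 258.5 N; F_m = (F_max+F_min)/2 = 811.5 N
τ_a = K_W·8F_aD/(πd³) = 1.2385 × 71.978 = 89.142 MPa
τ_m = K_s·8F_mD/(πd³) = 1.0792 × 225.96 = 243.85 MPa
Soderberg: 1/n_f = τ_a/S_se + τ_m/S_sy = 89.142/283 + 243.85/668 = 0.31499 + 0.36504 = 0.68003
n_f = 1/0.68003 = 1.471

1.47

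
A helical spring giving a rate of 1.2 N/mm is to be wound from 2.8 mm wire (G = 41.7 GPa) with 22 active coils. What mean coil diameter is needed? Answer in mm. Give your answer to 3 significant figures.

D = (Gd⁴/(8N_a·k))^(1/3) = (41.7×10³·2.8⁴/(8·22·1.2))^(1/3)
  = (12136)^(1/3) = 22.9804 mm

23.0 mm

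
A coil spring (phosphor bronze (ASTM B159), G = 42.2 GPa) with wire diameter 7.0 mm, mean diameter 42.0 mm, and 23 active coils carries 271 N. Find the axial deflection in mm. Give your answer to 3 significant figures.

36.5 mm

k = Gd⁴/(8D³N_a) = (42.2×10³)(7.0⁴)/(8·42.0³·23) = 7.4326 N/mm
δ = F/k = 271 / 7.4326 = 36.461 mm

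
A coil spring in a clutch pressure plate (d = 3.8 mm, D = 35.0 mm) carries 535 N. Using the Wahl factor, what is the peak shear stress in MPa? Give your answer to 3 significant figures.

Spring index C = D/d = 35.0/3.8 = 9.2105
K_W = (4C−1)/(4C−4) + 0.615/C = 35.842/32.842 + 0.0668 = 1.1581
τ₀ = 8FD/(πd³) = 8·535·35.0/(π·3.8³) = 149800/172.39 = 868.98 MPa
τ_max = K·τ₀ = 1.1581 × 868.98 = 1006.4 MPa

1010 MPa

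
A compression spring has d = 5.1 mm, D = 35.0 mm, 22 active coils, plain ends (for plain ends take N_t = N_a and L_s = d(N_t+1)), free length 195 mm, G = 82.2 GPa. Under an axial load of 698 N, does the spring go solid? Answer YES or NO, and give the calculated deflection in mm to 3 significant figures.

k = Gd⁴/(8D³N_a) = (82.2×10³)(5.1⁴)/(8·35.0³·22) = 7.3695 N/mm
N_t = 22; L_s = 5.1·23 = 117.3 mm; δ_solid = L₀ − L_s = 195 − 117.3 = 77.7 mm
δ = F/k = 698/7.3695 = 94.715 mm
δ ≥ δ_solid → spring goes solid

YES, δ = 94.7 mm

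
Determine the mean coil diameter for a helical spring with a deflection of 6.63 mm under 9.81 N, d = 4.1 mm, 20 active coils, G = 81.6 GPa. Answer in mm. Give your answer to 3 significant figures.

Required rate k = F/δ = 9.81/6.63 = 1.4796 N/mm
D = (Gd⁴/(8N_a·k))^(1/3) = (81.6×10³·4.1⁴/(8·20·1.4796))^(1/3)
  = (97398)^(1/3) = 46.0098 mm

46.0 mm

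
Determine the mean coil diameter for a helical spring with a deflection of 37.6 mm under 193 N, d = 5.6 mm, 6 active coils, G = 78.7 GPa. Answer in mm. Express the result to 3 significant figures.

Required rate k = F/δ = 193/37.6 = 5.133 N/mm
D = (Gd⁴/(8N_a·k))^(1/3) = (78.7×10³·5.6⁴/(8·6·5.133))^(1/3)
  = (314135)^(1/3) = 67.9786 mm

68.0 mm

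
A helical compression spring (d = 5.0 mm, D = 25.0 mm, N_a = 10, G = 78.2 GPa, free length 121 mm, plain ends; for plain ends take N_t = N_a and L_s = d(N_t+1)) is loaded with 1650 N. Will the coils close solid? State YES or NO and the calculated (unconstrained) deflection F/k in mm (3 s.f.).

k = Gd⁴/(8D³N_a) = (78.2×10³)(5.0⁴)/(8·25.0³·10) = 39.1 N/mm
N_t = 10; L_s = 5.0·11 = 55 mm; δ_solid = L₀ − L_s = 121 − 55 = 66 mm
δ = F/k = 1650/39.1 = 42.199 mm
δ < δ_solid → spring does not go solid

NO, δ = 42.2 mm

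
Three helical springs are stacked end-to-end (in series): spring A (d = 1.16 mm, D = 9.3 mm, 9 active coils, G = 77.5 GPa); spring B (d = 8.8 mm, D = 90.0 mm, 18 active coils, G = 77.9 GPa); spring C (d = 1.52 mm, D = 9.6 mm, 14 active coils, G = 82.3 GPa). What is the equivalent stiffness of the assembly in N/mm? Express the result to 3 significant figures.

k_A = Gd⁴/(8D³N_a) = (77.5×10³)(1.16⁴)/(8·9.3³·9) = 2.423 N/mm
k_B = Gd⁴/(8D³N_a) = (77.9×10³)(8.8⁴)/(8·90.0³·18) = 4.4502 N/mm
k_C = Gd⁴/(8D³N_a) = (82.3×10³)(1.52⁴)/(8·9.6³·14) = 4.4335 N/mm
Series: 1/k_eq = 1/2.423 + 1/4.4502 + 1/4.4335 = 0.86298; k_eq = 1.1588 N/mm

1.16 N/mm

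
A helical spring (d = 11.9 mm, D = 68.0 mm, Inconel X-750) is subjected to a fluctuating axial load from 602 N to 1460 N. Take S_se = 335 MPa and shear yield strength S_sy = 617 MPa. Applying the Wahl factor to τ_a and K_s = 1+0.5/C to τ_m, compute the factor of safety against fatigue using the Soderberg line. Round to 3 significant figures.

2.83

C = D/d = 68.0/11.9 = 5.7143; K_W = (4C−1)/(4C−4)+0.615/C = 1.2667; K_s = 1+0.5/C = 1.0875
F_a = (F_max−F_min)/2 = 429 N; F_m = (F_max+F_min)/2 = 1031 N
τ_a = K_W·8F_aD/(πd³) = 1.2667 × 44.082 = 55.84 MPa
τ_m = K_s·8F_mD/(πd³) = 1.0875 × 105.94 = 115.21 MPa
Soderberg: 1/n_f = τ_a/S_se + τ_m/S_sy = 55.84/335 + 115.21/617 = 0.16669 + 0.18673 = 0.35341
n_f = 1/0.35341 = 2.83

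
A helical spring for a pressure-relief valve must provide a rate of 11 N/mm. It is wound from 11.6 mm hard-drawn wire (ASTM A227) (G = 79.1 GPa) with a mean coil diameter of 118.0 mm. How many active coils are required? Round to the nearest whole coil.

N_a = Gd⁴/(8D³k) = (79.1×10³ × 11.6⁴)/(8 × 118.0³ × 11)
    = 1.43222e+09 / 1.44587e+08 = 9.906 → 10 coils

10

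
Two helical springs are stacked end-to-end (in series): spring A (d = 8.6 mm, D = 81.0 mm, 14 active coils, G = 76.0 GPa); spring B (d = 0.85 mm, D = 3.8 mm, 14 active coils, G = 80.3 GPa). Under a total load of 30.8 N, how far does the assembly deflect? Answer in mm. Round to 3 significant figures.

8.93 mm

k_A = Gd⁴/(8D³N_a) = (76.0×10³)(8.6⁴)/(8·81.0³·14) = 6.9845 N/mm
k_B = Gd⁴/(8D³N_a) = (80.3×10³)(0.85⁴)/(8·3.8³·14) = 6.8206 N/mm
Series: 1/k_eq = 1/6.9845 + 1/6.8206 = 0.28979; k_eq = 3.4508 N/mm
δ = F/k_eq = 30.8/3.4508 = 8.9255 mm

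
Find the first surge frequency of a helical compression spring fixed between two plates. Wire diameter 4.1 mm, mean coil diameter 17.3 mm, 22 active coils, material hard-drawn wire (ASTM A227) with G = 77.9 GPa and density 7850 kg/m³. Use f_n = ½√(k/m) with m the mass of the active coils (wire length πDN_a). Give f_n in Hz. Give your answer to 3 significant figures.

221 Hz

k = Gd⁴/(8D³N_a) = (77.9×10³)(4.1⁴)/(8·17.3³·22) = 24.156 N/mm = 24156 N/m
Wire length L = πDN_a = π·17.3·22 = 1195.7 mm
m = ρ·(πd²/4)·L = 7850 × 13.203×10⁻⁶ m² × 1.1957 m = 0.12392 kg
f_n = ½√(k/m) = 0.5·√(24156/0.12392) = 0.5·√(1.9493e+05) = 220.75 Hz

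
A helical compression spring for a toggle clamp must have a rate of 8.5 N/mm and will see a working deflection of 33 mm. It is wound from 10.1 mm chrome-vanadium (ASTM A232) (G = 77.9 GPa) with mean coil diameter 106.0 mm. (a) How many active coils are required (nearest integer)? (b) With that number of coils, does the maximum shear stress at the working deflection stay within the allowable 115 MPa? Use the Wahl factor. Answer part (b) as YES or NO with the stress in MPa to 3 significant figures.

N_a = Gd⁴/(8D³k) = (77.9×10³)(10.1⁴)/(8·106.0³·8.5) = 10.01 → N_a = 10
Actual rate k = Gd⁴/(8D³·10) = 8.5078 N/mm
Working load F = kδ = 8.5078·33 = 280.76 N
C = 106.0/10.1 = 10.4950; K_W = (4C−1)/(4C−4)+0.615/C = 1.1376
τ_max = K_W·8FD/(πd³) = 1.1376·73.555 = 83.675 MPa
τ_max ≤ 115 MPa → acceptable

(a) 10 coils; (b) YES, τ_max = 83.7 MPa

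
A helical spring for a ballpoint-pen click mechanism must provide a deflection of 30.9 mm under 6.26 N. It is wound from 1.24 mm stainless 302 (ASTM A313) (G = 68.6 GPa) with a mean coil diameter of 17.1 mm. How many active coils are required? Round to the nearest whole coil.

20

Required rate k = F/δ = 6.26/30.9 = 0.20259 N/mm
N_a = Gd⁴/(8D³k) = (68.6×10³ × 1.24⁴)/(8 × 17.1³ × 0.20259)
    = 162185 / 8103.9 = 20.01 → 20 coils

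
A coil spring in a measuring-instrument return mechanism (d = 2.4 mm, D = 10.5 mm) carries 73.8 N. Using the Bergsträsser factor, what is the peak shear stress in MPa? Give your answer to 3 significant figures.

Spring index C = D/d = 10.5/2.4 = 4.3750
K_B = (4C+2)/(4C−3) = 19.500/14.500 = 1.3448
τ₀ = 8FD/(πd³) = 8·73.8·10.5/(π·2.4³) = 6199.2/43.429 = 142.74 MPa
τ_max = K·τ₀ = 1.3448 × 142.74 = 191.96 MPa

192 MPa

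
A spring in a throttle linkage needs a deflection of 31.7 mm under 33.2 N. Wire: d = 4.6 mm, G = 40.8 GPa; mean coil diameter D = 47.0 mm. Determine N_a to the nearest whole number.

Required rate k = F/δ = 33.2/31.7 = 1.0473 N/mm
N_a = Gd⁴/(8D³k) = (40.8×10³ × 4.6⁴)/(8 × 47.0³ × 1.0473)
    = 1.8268e+07 / 869886 = 21 → 21 coils

21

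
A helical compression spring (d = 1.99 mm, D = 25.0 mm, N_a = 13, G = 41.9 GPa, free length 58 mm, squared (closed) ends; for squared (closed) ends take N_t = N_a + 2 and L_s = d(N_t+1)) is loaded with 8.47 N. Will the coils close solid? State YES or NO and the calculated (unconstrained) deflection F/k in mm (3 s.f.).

NO, δ = 20.9 mm

k = Gd⁴/(8D³N_a) = (41.9×10³)(1.99⁴)/(8·25.0³·13) = 0.40436 N/mm
N_t = 15; L_s = 1.99·16 = 31.84 mm; δ_solid = L₀ − L_s = 58 − 31.84 = 26.16 mm
δ = F/k = 8.47/0.40436 = 20.946 mm
δ < δ_solid → spring does not go solid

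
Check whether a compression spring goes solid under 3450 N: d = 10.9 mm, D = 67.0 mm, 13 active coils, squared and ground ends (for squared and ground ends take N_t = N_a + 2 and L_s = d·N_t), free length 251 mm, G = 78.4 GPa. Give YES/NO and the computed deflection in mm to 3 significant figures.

YES, δ = 97.5 mm

k = Gd⁴/(8D³N_a) = (78.4×10³)(10.9⁴)/(8·67.0³·13) = 35.381 N/mm
N_t = 15; L_s = 10.9·15 = 163.5 mm; δ_solid = L₀ − L_s = 251 − 163.5 = 87.5 mm
δ = F/k = 3450/35.381 = 97.511 mm
δ ≥ δ_solid → spring goes solid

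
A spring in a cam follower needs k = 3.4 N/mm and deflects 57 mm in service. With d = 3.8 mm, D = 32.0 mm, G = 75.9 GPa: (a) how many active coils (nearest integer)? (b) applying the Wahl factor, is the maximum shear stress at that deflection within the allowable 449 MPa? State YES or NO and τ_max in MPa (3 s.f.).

(a) 18 coils; (b) YES, τ_max = 333 MPa

N_a = Gd⁴/(8D³k) = (75.9×10³)(3.8⁴)/(8·32.0³·3.4) = 17.76 → N_a = 18
Actual rate k = Gd⁴/(8D³·18) = 3.354 N/mm
Working load F = kδ = 3.354·57 = 191.18 N
C = 32.0/3.8 = 8.4211; K_W = (4C−1)/(4C−4)+0.615/C = 1.1741
τ_max = K_W·8FD/(πd³) = 1.1741·283.91 = 333.34 MPa
τ_max ≤ 449 MPa → acceptable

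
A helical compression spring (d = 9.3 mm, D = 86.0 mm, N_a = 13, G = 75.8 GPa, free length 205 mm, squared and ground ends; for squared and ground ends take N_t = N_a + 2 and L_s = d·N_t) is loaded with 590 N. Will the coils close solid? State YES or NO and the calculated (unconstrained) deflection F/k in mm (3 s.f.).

k = Gd⁴/(8D³N_a) = (75.8×10³)(9.3⁴)/(8·86.0³·13) = 8.5718 N/mm
N_t = 15; L_s = 9.3·15 = 139.5 mm; δ_solid = L₀ − L_s = 205 − 139.5 = 65.5 mm
δ = F/k = 590/8.5718 = 68.83 mm
δ ≥ δ_solid → spring goes solid

YES, δ = 68.8 mm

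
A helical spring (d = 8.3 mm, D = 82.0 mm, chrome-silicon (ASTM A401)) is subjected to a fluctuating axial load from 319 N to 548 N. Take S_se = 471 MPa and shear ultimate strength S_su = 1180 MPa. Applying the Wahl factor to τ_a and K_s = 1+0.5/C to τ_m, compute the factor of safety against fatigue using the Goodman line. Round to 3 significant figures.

C = D/d = 82.0/8.3 = 9.8795; K_W = (4C−1)/(4C−4)+0.615/C = 1.1467; K_s = 1+0.5/C = 1.0506
F_a = (F_max−F_min)/2 = 114.5 N; F_m = (F_max+F_min)/2 = 433.5 N
τ_a = K_W·8F_aD/(πd³) = 1.1467 × 41.814 = 47.949 MPa
τ_m = K_s·8F_mD/(πd³) = 1.0506 × 158.31 = 166.32 MPa
Goodman: 1/n_f = τ_a/S_se + τ_m/S_su = 47.949/471 + 166.32/1180 = 0.10180 + 0.14095 = 0.24275
n_f = 1/0.24275 = 4.119

4.12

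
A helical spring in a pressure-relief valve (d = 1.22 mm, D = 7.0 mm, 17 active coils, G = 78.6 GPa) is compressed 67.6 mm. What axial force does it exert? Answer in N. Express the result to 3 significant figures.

252 N

k = Gd⁴/(8D³N_a) = (78.6×10³)(1.22⁴)/(8·7.0³·17) = 3.7327 N/mm
F = k·δ = 3.7327 × 67.6 = 252.33 N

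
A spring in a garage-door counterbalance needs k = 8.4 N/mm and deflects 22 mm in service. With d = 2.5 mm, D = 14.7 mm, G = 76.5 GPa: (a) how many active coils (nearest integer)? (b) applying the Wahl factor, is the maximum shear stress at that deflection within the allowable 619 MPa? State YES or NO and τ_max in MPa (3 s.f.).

(a) 14 coils; (b) YES, τ_max = 557 MPa

N_a = Gd⁴/(8D³k) = (76.5×10³)(2.5⁴)/(8·14.7³·8.4) = 14 → N_a = 14
Actual rate k = Gd⁴/(8D³·14) = 8.3995 N/mm
Working load F = kδ = 8.3995·22 = 184.79 N
C = 14.7/2.5 = 5.8800; K_W = (4C−1)/(4C−4)+0.615/C = 1.2583
τ_max = K_W·8FD/(πd³) = 1.2583·442.7 = 557.04 MPa
τ_max ≤ 619 MPa → acceptable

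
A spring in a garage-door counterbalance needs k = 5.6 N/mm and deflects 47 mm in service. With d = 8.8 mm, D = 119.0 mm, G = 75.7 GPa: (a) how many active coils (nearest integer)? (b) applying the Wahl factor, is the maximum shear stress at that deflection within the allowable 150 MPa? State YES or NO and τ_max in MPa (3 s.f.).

N_a = Gd⁴/(8D³k) = (75.7×10³)(8.8⁴)/(8·119.0³·5.6) = 6.013 → N_a = 6
Actual rate k = Gd⁴/(8D³·6) = 5.6123 N/mm
Working load F = kδ = 5.6123·47 = 263.78 N
C = 119.0/8.8 = 13.5227; K_W = (4C−1)/(4C−4)+0.615/C = 1.1054
τ_max = K_W·8FD/(πd³) = 1.1054·117.3 = 129.65 MPa
τ_max ≤ 150 MPa → acceptable

(a) 6 coils; (b) YES, τ_max = 130 MPa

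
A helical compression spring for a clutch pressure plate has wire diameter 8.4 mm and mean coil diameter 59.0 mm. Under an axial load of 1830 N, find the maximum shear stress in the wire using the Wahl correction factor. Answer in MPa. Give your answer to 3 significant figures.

Spring index C = D/d = 59.0/8.4 = 7.0238
K_W = (4C−1)/(4C−4) + 0.615/C = 27.095/24.095 + 0.0876 = 1.2121
τ₀ = 8FD/(πd³) = 8·1830·59.0/(π·8.4³) = 863760/1862 = 463.88 MPa
τ_max = K·τ₀ = 1.2121 × 463.88 = 562.25 MPa

562 MPa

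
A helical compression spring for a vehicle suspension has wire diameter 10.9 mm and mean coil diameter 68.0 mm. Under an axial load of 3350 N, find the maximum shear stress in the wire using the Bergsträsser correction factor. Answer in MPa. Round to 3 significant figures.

550 MPa

Spring index C = D/d = 68.0/10.9 = 6.2385
K_B = (4C+2)/(4C−3) = 26.954/21.954 = 1.2277
τ₀ = 8FD/(πd³) = 8·3350·68.0/(π·10.9³) = 1.8224e+06/4068.5 = 447.93 MPa
τ_max = K·τ₀ = 1.2277 × 447.93 = 549.95 MPa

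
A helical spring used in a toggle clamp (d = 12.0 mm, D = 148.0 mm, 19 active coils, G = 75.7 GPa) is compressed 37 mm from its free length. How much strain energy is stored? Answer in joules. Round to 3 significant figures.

2.18 J

k = Gd⁴/(8D³N_a) = (75.7×10³)(12.0⁴)/(8·148.0³·19) = 3.1856 N/mm
U = ½kδ² = 0.5 × 3.1856 × 37² = 2180.5 N·mm = 2.1805 J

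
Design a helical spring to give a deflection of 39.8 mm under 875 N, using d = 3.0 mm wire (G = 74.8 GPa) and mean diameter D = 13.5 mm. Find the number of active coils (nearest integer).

Required rate k = F/δ = 875/39.8 = 21.985 N/mm
N_a = Gd⁴/(8D³k) = (74.8×10³ × 3.0⁴)/(8 × 13.5³ × 21.985)
    = 6.0588e+06 / 432729 = 14 → 14 coils

14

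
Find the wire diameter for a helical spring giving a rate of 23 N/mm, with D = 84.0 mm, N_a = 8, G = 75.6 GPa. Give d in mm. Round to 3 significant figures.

10.4 mm

d = (8D³N_a·k / G)^(1/4) = (8·84.0³·8·23 / (75.6×10³))^0.25
  = (11540)^0.25 = 10.3647 mm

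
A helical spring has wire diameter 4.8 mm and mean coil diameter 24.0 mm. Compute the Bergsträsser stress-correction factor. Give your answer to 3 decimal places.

1.294

C = D/d = 24.0/4.8 = 5.0000
K_B = (4C+2)/(4C−3) = 22.000/17.000 = 1.2941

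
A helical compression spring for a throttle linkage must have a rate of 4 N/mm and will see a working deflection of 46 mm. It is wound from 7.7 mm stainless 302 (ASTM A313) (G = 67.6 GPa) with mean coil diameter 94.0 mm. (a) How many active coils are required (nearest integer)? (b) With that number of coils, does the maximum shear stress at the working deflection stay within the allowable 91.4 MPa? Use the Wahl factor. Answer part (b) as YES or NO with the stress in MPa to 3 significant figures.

(a) 9 coils; (b) NO, τ_max = 107 MPa

N_a = Gd⁴/(8D³k) = (67.6×10³)(7.7⁴)/(8·94.0³·4) = 8.941 → N_a = 9
Actual rate k = Gd⁴/(8D³·9) = 3.9737 N/mm
Working load F = kδ = 3.9737·46 = 182.79 N
C = 94.0/7.7 = 12.2078; K_W = (4C−1)/(4C−4)+0.615/C = 1.1173
τ_max = K_W·8FD/(πd³) = 1.1173·95.84 = 107.08 MPa
τ_max > 91.4 MPa → exceeds allowable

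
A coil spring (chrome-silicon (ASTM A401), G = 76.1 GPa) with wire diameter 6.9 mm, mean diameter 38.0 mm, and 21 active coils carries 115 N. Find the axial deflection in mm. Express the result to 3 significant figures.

k = Gd⁴/(8D³N_a) = (76.1×10³)(6.9⁴)/(8·38.0³·21) = 18.712 N/mm
δ = F/k = 115 / 18.712 = 6.1458 mm

6.15 mm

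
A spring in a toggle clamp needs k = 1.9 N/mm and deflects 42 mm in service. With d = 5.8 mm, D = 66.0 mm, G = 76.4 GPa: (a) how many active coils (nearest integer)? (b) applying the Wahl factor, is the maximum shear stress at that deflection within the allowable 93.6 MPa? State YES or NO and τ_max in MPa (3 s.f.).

N_a = Gd⁴/(8D³k) = (76.4×10³)(5.8⁴)/(8·66.0³·1.9) = 19.78 → N_a = 20
Actual rate k = Gd⁴/(8D³·20) = 1.8795 N/mm
Working load F = kδ = 1.8795·42 = 78.941 N
C = 66.0/5.8 = 11.3793; K_W = (4C−1)/(4C−4)+0.615/C = 1.1263
τ_max = K_W·8FD/(πd³) = 1.1263·67.999 = 76.588 MPa
τ_max ≤ 93.6 MPa → acceptable

(a) 20 coils; (b) YES, τ_max = 76.6 MPa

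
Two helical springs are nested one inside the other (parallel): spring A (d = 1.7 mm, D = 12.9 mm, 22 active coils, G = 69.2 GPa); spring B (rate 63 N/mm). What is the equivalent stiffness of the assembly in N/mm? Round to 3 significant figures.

64.5 N/mm

k_A = Gd⁴/(8D³N_a) = (69.2×10³)(1.7⁴)/(8·12.9³·22) = 1.5297 N/mm
Parallel: k_eq = 1.5297 + 63 = 64.53 N/mm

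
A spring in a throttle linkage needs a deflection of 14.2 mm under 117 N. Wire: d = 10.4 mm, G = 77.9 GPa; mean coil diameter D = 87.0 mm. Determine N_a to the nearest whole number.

21

Required rate k = F/δ = 117/14.2 = 8.2394 N/mm
N_a = Gd⁴/(8D³k) = (77.9×10³ × 10.4⁴)/(8 × 87.0³ × 8.2394)
    = 9.1132e+08 / 4.34055e+07 = 21 → 21 coils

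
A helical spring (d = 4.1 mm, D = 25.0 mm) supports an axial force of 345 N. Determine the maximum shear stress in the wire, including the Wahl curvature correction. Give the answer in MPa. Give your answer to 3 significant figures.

398 MPa

Spring index C = D/d = 25.0/4.1 = 6.0976
K_W = (4C−1)/(4C−4) + 0.615/C = 23.390/20.390 + 0.1009 = 1.2480
τ₀ = 8FD/(πd³) = 8·345·25.0/(π·4.1³) = 69000/216.52 = 318.67 MPa
τ_max = K·τ₀ = 1.2480 × 318.67 = 397.7 MPa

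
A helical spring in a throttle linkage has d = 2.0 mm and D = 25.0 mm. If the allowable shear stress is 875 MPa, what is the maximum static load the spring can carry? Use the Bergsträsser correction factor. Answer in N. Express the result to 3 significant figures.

C = D/d = 25.0/2.0 = 12.5000
K_B = (4C+2)/(4C−3) = 52.000/47.000 = 1.1064
τ_max = K·8FD/(πd³) → F_max = τ_allow·πd³/(8DK)
F_max = 875·π·2.0³/(8·25.0·1.1064) = 21991/221.28 = 99.383 N

99.4 N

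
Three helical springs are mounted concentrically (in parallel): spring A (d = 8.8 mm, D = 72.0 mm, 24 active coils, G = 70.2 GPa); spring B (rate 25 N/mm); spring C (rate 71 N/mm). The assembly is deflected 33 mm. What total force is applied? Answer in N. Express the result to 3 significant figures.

3360 N

k_A = Gd⁴/(8D³N_a) = (70.2×10³)(8.8⁴)/(8·72.0³·24) = 5.8745 N/mm
Parallel: k_eq = 5.8745 + 25 + 71 = 101.87 N/mm
F = k_eq·δ = 101.87·33 = 3361.9 N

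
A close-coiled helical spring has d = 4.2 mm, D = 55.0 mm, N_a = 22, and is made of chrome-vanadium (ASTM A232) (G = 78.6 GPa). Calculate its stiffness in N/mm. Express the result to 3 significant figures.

k = Gd⁴/(8D³N_a) = (78.6×10³ × 4.2⁴) / (8 × 55.0³ × 22)
  = 2.44579e+07 / 2.9282e+07 = 0.83525 N/mm

0.835 N/mm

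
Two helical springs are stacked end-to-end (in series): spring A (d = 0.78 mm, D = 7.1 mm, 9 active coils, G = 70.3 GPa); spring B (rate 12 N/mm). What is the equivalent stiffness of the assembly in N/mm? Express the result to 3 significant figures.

0.931 N/mm

k_A = Gd⁴/(8D³N_a) = (70.3×10³)(0.78⁴)/(8·7.1³·9) = 1.0098 N/mm
Series: 1/k_eq = 1/1.0098 + 1/12 = 1.0736; k_eq = 0.9314 N/mm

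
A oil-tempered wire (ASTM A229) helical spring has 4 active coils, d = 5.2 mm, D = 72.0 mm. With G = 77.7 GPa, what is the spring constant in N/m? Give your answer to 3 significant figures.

4760 N/m

k = Gd⁴/(8D³N_a) = (77.7×10³ × 5.2⁴) / (8 × 72.0³ × 4)
  = 5.68113e+07 / 1.19439e+07 = 4.7565 N/mm = 4756.5 N/m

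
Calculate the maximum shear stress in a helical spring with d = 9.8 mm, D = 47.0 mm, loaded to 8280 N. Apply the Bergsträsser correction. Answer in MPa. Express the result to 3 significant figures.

Spring index C = D/d = 47.0/9.8 = 4.7959
K_B = (4C+2)/(4C−3) = 21.184/16.184 = 1.3090
τ₀ = 8FD/(πd³) = 8·8280·47.0/(π·9.8³) = 3.11328e+06/2956.8 = 1052.9 MPa
τ_max = K·τ₀ = 1.3090 × 1052.9 = 1378.2 MPa

1380 MPa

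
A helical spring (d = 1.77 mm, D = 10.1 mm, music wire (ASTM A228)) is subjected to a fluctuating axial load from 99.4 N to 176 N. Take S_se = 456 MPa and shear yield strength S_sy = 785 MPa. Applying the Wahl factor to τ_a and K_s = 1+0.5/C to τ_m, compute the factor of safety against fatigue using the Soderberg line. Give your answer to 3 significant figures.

0.725

C = D/d = 10.1/1.77 = 5.7062; K_W = (4C−1)/(4C−4)+0.615/C = 1.2671; K_s = 1+0.5/C = 1.0876
F_a = (F_max−F_min)/2 = 38.3 N; F_m = (F_max+F_min)/2 = 137.7 N
τ_a = K_W·8F_aD/(πd³) = 1.2671 × 177.64 = 225.09 MPa
τ_m = K_s·8F_mD/(πd³) = 1.0876 × 638.67 = 694.63 MPa
Soderberg: 1/n_f = τ_a/S_se + τ_m/S_sy = 225.09/456 + 694.63/785 = 0.49363 + 0.88488 = 1.3785
n_f = 1/1.3785 = 0.7254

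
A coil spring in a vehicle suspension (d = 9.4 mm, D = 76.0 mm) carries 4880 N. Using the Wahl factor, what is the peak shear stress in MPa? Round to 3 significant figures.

Spring index C = D/d = 76.0/9.4 = 8.0851
K_W = (4C−1)/(4C−4) + 0.615/C = 31.340/28.340 + 0.0761 = 1.1819
τ₀ = 8FD/(πd³) = 8·4880·76.0/(π·9.4³) = 2.96704e+06/2609.4 = 1137.1 MPa
τ_max = K·τ₀ = 1.1819 × 1137.1 = 1343.9 MPa

1340 MPa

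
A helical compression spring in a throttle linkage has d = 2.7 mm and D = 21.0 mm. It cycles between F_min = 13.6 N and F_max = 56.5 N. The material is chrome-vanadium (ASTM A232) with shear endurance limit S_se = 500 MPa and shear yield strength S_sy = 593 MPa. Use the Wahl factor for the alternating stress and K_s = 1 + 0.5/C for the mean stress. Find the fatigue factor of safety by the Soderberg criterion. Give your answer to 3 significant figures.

3.23

C = D/d = 21.0/2.7 = 7.7778; K_W = (4C−1)/(4C−4)+0.615/C = 1.1897; K_s = 1+0.5/C = 1.0643
F_a = (F_max−F_min)/2 = 21.45 N; F_m = (F_max+F_min)/2 = 35.05 N
τ_a = K_W·8F_aD/(πd³) = 1.1897 × 58.277 = 69.333 MPa
τ_m = K_s·8F_mD/(πd³) = 1.0643 × 95.226 = 101.35 MPa
Soderberg: 1/n_f = τ_a/S_se + τ_m/S_sy = 69.333/500 + 101.35/593 = 0.13867 + 0.17091 = 0.30957
n_f = 1/0.30957 = 3.23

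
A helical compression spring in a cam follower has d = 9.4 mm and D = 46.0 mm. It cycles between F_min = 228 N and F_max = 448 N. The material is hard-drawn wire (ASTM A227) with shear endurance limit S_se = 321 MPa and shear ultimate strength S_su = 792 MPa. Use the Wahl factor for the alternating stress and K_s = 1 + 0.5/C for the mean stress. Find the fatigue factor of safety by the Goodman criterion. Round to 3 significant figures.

C = D/d = 46.0/9.4 = 4.8936; K_W = (4C−1)/(4C−4)+0.615/C = 1.3183; K_s = 1+0.5/C = 1.1022
F_a = (F_max−F_min)/2 = 110 N; F_m = (F_max+F_min)/2 = 338 N
τ_a = K_W·8F_aD/(πd³) = 1.3183 × 15.513 = 20.451 MPa
τ_m = K_s·8F_mD/(πd³) = 1.1022 × 47.668 = 52.539 MPa
Goodman: 1/n_f = τ_a/S_se + τ_m/S_su = 20.451/321 + 52.539/792 = 0.06371 + 0.06634 = 0.13005
n_f = 1/0.13005 = 7.689

7.69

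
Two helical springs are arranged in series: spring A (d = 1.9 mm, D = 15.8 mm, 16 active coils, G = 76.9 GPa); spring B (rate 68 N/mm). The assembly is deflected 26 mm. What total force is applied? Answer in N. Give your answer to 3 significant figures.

50.1 N

k_A = Gd⁴/(8D³N_a) = (76.9×10³)(1.9⁴)/(8·15.8³·16) = 1.985 N/mm
Series: 1/k_eq = 1/1.985 + 1/68 = 0.51849; k_eq = 1.9287 N/mm
F = k_eq·δ = 1.9287·26 = 50.146 N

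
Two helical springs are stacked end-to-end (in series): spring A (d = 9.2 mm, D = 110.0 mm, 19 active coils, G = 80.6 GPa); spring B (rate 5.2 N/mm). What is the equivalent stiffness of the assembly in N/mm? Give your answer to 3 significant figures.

1.84 N/mm

k_A = Gd⁴/(8D³N_a) = (80.6×10³)(9.2⁴)/(8·110.0³·19) = 2.8541 N/mm
Series: 1/k_eq = 1/2.8541 + 1/5.2 = 0.54268; k_eq = 1.8427 N/mm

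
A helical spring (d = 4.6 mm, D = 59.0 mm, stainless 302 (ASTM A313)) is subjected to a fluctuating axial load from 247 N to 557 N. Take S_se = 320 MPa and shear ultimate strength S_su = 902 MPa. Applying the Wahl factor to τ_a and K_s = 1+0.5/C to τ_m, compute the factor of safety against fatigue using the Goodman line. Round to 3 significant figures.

C = D/d = 59.0/4.6 = 12.8261; K_W = (4C−1)/(4C−4)+0.615/C = 1.1114; K_s = 1+0.5/C = 1.0390
F_a = (F_max−F_min)/2 = 155 N; F_m = (F_max+F_min)/2 = 402 N
τ_a = K_W·8F_aD/(πd³) = 1.1114 × 239.25 = 265.89 MPa
τ_m = K_s·8F_mD/(πd³) = 1.0390 × 620.5 = 644.69 MPa
Goodman: 1/n_f = τ_a/S_se + τ_m/S_su = 265.89/320 + 644.69/902 = 0.83092 + 0.71474 = 1.5457
n_f = 1/1.5457 = 0.647

0.647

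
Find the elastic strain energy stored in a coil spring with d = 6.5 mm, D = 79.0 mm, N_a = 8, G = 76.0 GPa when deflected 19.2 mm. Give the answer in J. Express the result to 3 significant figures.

k = Gd⁴/(8D³N_a) = (76.0×10³)(6.5⁴)/(8·79.0³·8) = 4.2994 N/mm
U = ½kδ² = 0.5 × 4.2994 × 19.2² = 792.46 N·mm = 0.79246 J

0.792 J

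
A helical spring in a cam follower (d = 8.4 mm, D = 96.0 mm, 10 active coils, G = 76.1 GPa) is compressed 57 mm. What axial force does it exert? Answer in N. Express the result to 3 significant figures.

k = Gd⁴/(8D³N_a) = (76.1×10³)(8.4⁴)/(8·96.0³·10) = 5.353 N/mm
F = k·δ = 5.353 × 57 = 305.12 N

305 N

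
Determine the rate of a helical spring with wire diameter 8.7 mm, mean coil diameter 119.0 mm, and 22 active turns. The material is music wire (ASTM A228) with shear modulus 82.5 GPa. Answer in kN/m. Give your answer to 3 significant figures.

k = Gd⁴/(8D³N_a) = (82.5×10³ × 8.7⁴) / (8 × 119.0³ × 22)
  = 4.72641e+08 / 2.96588e+08 = 1.5936 N/mm

1.59 kN/m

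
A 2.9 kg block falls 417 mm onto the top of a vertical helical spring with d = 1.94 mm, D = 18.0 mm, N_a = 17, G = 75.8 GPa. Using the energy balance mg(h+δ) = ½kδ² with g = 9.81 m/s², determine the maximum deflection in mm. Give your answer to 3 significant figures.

k = Gd⁴/(8D³N_a) = (75.8×10³)(1.94⁴)/(8·18.0³·17) = 1.3537 N/mm
W = mg = 2.9 × 9.81 = 28.449 N
½kδ² − Wδ − Wh = 0 → δ = (W + √(W² + 2kWh))/k
δ = (28.449 + √(809.35 + 32118.3))/1.3537 = (28.449 + 181.46)/1.3537 = 155.06 mm

155 mm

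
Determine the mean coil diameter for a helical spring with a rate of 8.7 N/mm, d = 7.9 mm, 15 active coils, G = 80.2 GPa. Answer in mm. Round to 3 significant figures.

D = (Gd⁴/(8N_a·k))^(1/3) = (80.2×10³·7.9⁴/(8·15·8.7))^(1/3)
  = (299214)^(1/3) = 66.8848 mm

66.9 mm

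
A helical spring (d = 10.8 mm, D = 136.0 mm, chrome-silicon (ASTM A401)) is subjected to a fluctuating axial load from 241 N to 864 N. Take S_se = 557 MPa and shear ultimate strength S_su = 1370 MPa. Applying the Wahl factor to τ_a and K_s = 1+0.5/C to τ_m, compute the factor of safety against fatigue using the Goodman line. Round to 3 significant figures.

3.49

C = D/d = 136.0/10.8 = 12.5926; K_W = (4C−1)/(4C−4)+0.615/C = 1.1135; K_s = 1+0.5/C = 1.0397
F_a = (F_max−F_min)/2 = 311.5 N; F_m = (F_max+F_min)/2 = 552.5 N
τ_a = K_W·8F_aD/(πd³) = 1.1135 × 85.638 = 95.361 MPa
τ_m = K_s·8F_mD/(πd³) = 1.0397 × 151.89 = 157.92 MPa
Goodman: 1/n_f = τ_a/S_se + τ_m/S_su = 95.361/557 + 157.92/1370 = 0.17120 + 0.11527 = 0.28648
n_f = 1/0.28648 = 3.491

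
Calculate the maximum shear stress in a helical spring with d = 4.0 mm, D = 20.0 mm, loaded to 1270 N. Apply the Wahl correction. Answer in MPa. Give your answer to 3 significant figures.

Spring index C = D/d = 20.0/4.0 = 5.0000
K_W = (4C−1)/(4C−4) + 0.615/C = 19.000/16.000 + 0.1230 = 1.3105
τ₀ = 8FD/(πd³) = 8·1270·20.0/(π·4.0³) = 203200/201.06 = 1010.6 MPa
τ_max = K·τ₀ = 1.3105 × 1010.6 = 1324.4 MPa

1320 MPa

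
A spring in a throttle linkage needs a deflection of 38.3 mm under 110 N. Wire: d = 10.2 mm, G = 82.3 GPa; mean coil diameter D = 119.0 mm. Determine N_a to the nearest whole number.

Required rate k = F/δ = 110/38.3 = 2.8721 N/mm
N_a = Gd⁴/(8D³k) = (82.3×10³ × 10.2⁴)/(8 × 119.0³ × 2.8721)
    = 8.90842e+08 / 3.87191e+07 = 23.01 → 23 coils

23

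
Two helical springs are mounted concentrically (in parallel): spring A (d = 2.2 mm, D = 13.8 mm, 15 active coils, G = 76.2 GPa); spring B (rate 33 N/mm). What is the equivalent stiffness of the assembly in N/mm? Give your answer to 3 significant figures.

k_A = Gd⁴/(8D³N_a) = (76.2×10³)(2.2⁴)/(8·13.8³·15) = 5.6601 N/mm
Parallel: k_eq = 5.6601 + 33 = 38.66 N/mm

38.7 N/mm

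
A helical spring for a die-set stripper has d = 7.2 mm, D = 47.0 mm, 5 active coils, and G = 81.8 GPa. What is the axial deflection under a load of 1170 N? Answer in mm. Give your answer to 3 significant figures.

k = Gd⁴/(8D³N_a) = (81.8×10³)(7.2⁴)/(8·47.0³·5) = 52.933 N/mm
δ = F/k = 1170 / 52.933 = 22.103 mm

22.1 mm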